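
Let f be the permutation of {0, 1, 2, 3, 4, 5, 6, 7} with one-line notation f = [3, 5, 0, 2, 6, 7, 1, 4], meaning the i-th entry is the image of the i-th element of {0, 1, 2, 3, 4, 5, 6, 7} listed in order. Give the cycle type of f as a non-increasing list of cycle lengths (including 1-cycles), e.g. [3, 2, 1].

The disjoint cycles are (0, 3, 2)(1, 5, 7, 4, 6), with lengths 5, 3 in non-increasing order.

[5, 3]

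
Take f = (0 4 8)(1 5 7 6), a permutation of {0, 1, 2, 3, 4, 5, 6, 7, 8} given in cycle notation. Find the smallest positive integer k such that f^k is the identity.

12

The disjoint cycles have lengths 4, 3, 1, 1.
Since disjoint cycles commute, ord(f) = lcm(4, 3) = 12.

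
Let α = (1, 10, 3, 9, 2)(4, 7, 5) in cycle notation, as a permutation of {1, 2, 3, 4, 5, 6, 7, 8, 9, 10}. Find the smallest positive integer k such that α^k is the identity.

15

The cycle type of α is (5, 3, 1, 1).
The order is lcm(5, 3) = 15.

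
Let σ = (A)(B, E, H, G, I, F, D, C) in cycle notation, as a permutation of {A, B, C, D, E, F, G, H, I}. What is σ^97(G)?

I

G lies in the 8-cycle (B, E, H, G, I, F, D, C).
On an 8-cycle, σ^8 is the identity, so σ^97 = σ^1 there (97 ≡ 1 mod 8).
Stepping 1 place around the cycle: G → I.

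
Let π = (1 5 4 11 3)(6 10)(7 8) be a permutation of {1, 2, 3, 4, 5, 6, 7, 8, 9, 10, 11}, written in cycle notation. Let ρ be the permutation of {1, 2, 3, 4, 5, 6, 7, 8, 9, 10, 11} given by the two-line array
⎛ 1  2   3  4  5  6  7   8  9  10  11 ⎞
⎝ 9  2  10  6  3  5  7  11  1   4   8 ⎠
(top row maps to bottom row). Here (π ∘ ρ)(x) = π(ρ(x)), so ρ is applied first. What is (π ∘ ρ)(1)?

ρ(1) = 9, then π(9) = 9; composing gives (π ∘ ρ)(1) = 9.

9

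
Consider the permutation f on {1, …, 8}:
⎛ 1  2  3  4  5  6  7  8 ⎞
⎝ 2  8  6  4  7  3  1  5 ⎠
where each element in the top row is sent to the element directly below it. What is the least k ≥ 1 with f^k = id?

The disjoint-cycle form of f has cycle lengths 5, 2, 1.
The order of f is the least common multiple of its cycle lengths: lcm(5, 2) = 10.

10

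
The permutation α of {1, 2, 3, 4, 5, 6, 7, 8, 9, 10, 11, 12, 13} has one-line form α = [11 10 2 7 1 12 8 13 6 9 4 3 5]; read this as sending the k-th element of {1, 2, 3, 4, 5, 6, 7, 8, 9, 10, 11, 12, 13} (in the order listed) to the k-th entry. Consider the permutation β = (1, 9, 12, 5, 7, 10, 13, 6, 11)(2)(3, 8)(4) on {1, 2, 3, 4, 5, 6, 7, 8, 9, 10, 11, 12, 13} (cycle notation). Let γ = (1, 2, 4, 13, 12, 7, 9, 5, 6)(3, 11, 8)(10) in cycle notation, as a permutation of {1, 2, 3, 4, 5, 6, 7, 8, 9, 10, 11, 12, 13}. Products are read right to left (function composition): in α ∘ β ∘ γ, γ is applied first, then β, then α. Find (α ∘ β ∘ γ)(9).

Chase 9: γ(9) = 5; β(5) = 7; α(7) = 8. Hence (α ∘ β ∘ γ)(9) = 8.

8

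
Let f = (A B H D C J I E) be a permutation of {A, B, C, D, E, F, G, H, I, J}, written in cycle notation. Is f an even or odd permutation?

odd

The cycle lengths are 8, 1, 1.
A cycle of length ℓ contributes ℓ−1 transpositions, so f is a product of 7 transpositions — odd.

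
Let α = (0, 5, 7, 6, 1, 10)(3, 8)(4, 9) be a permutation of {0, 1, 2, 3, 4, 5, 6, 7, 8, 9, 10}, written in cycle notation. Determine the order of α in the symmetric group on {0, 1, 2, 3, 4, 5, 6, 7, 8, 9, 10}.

6

The disjoint cycles have lengths 6, 2, 2, 1.
The order is lcm(6, 2, 2) = 6.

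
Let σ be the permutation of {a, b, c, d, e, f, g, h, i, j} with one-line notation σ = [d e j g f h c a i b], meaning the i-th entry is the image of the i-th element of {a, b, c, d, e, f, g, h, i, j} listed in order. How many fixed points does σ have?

The fixed points (elements with σ(x) = x) are {i}, so there is 1.

1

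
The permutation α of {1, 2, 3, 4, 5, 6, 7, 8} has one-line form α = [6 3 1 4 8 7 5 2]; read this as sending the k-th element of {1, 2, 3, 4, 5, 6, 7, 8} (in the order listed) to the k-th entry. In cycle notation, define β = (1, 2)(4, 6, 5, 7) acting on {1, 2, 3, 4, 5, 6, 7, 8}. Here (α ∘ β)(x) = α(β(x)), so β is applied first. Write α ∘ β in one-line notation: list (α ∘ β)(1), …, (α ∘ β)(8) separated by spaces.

For each element, apply β then α: 1 → 2 → 3; 2 → 1 → 6; 3 → 3 → 1; 4 → 6 → 7; 5 → 7 → 5; 6 → 5 → 8; 7 → 4 → 4; 8 → 8 → 2.
So α ∘ β in one-line form is 3 6 1 7 5 8 4 2.

3 6 1 7 5 8 4 2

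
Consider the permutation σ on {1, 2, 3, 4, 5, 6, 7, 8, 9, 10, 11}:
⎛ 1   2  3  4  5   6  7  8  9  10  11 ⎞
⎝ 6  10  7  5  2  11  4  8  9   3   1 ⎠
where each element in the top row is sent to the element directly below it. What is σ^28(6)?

11

Tracing 6 → 11 → … returns to 6 after 3 steps, so 6 lies in a 3-cycle (1 6 11).
Since the cycle has length 3, σ^28 acts on it the same as σ^1 (28 mod 3 = 1).
Stepping 1 place around the cycle: 6 → 11.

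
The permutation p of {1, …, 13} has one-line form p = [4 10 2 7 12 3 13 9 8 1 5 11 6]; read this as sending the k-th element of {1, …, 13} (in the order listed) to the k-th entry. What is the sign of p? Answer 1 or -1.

1

In disjoint-cycle form the cycle lengths are 8, 3, 2.
A cycle of length ℓ contributes ℓ−1 transpositions, so p is a product of 7 + 2 + 1 = 10 transpositions — even.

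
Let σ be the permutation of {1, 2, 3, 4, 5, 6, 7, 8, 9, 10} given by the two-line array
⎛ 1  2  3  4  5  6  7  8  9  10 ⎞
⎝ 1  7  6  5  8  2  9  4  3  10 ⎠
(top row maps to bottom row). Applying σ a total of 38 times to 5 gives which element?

4

Tracing 5 → 8 → … returns to 5 after 3 steps, so 5 lies in a 3-cycle (4 5 8).
Since the cycle has length 3, σ^38 acts on it the same as σ^2 (38 mod 3 = 2).
Advancing 2 steps from 5: 5 → 8 → 4.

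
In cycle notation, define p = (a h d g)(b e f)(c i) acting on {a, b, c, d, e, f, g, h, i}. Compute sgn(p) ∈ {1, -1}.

The cycle lengths are 4, 3, 2.
A cycle of length ℓ contributes ℓ−1 transpositions, so p is a product of 3 + 2 + 1 = 6 transpositions — even.

1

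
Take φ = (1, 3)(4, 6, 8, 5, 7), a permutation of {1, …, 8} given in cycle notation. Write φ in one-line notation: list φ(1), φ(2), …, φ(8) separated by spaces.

3 2 1 6 7 8 4 5

Each element maps to the next entry in its cycle (wrapping to the front): 1↦3, 2↦2, 3↦1, 4↦6, 5↦7, 6↦8, 7↦4, 8↦5.
So the one-line form is 3 2 1 6 7 8 4 5.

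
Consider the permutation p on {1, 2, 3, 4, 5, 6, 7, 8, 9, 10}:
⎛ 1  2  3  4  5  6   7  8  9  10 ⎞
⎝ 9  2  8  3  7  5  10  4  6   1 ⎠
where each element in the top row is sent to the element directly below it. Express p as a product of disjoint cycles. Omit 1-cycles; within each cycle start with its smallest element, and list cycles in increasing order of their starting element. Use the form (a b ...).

Start at 1 and follow images: 1 → 9 → 6 → 5 → 7 → 10 → 1, giving the cycle (1 9 6 5 7 10).
Continuing from each remaining unvisited element yields (1 9 6 5 7 10)(3 8 4).

(1 9 6 5 7 10)(3 8 4)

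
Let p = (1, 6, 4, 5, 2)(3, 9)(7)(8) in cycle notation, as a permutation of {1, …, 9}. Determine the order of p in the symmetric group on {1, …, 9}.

10

The cycle type of p is (5, 2, 1, 1).
The order is lcm(5, 2) = 10.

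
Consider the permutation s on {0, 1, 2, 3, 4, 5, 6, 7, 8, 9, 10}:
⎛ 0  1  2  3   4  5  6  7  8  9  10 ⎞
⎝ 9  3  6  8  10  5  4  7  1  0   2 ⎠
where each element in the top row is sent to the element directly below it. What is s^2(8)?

Tracing 8 → 1 → … returns to 8 after 3 steps, so 8 lies in a 3-cycle (1 3 8).
Advancing 2 steps from 8: 8 → 1 → 3.

3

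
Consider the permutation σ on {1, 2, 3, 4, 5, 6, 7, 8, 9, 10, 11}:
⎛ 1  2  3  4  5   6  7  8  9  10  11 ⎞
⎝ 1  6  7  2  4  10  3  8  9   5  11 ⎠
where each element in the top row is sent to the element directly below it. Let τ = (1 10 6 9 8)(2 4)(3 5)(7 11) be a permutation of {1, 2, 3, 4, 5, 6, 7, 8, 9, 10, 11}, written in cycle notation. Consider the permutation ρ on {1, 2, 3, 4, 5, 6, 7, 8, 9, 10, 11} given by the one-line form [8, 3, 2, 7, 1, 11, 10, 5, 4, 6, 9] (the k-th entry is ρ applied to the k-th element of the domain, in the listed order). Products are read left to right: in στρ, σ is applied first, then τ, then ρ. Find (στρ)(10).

2

Chase 10: σ(10) = 5; τ(5) = 3; ρ(3) = 2. Hence (στρ)(10) = 2.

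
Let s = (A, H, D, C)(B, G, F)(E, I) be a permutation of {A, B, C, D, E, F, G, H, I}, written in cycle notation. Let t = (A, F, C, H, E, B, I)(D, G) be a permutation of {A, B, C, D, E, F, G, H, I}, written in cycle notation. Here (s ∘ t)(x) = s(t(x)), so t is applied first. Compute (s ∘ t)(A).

First apply t: t(A) = F, then s(F) = B. Thus (s ∘ t)(A) = B.

B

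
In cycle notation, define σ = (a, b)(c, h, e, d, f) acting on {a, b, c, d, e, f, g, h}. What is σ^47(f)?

f lies in the 5-cycle (c, h, e, d, f).
Since the cycle has length 5, σ^47 acts on it the same as σ^2 (47 mod 5 = 2).
Stepping 2 places around the cycle: f → c → h.

h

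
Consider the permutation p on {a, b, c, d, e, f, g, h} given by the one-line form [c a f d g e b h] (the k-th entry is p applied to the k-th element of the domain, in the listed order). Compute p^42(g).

Tracing g → b → … returns to g after 6 steps, so g lies in a 6-cycle (a c f e g b).
Since the cycle has length 6, p^42 acts on it the same as p^0 (42 mod 6 = 0).
So p^42(g) = g.

g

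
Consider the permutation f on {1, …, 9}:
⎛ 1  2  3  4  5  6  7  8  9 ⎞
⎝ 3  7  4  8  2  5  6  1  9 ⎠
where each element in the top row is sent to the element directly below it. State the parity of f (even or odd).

even

In disjoint-cycle form the cycle lengths are 4, 4, 1.
A cycle is odd iff its length is even; f has 2 even-length cycles, so sgn(f) = (−1)^2 and f is even.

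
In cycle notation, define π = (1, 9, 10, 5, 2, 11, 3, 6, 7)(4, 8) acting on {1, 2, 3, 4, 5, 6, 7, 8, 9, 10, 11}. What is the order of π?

The disjoint cycles have lengths 9, 2.
The order is lcm(9, 2) = 18.

18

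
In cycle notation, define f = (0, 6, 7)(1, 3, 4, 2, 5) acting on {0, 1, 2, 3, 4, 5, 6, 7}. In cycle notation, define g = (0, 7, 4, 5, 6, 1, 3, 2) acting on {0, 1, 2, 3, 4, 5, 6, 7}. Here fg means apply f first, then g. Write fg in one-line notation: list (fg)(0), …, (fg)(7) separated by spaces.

1 2 6 5 0 3 4 7

Chase each element through f then g: 0 → 6 → 1; 1 → 3 → 2; 2 → 5 → 6; 3 → 4 → 5; 4 → 2 → 0; 5 → 1 → 3; 6 → 7 → 4; 7 → 0 → 7.
So fg in one-line form is 1 2 6 5 0 3 4 7.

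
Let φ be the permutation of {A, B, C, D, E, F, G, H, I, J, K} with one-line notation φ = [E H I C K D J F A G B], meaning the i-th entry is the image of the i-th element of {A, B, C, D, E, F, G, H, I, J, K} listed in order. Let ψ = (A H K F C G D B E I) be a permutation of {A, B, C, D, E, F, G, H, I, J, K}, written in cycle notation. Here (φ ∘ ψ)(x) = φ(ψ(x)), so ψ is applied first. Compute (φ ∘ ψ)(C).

J

(φ ∘ ψ)(C) = φ(ψ(C)). ψ(C) = G, then φ(G) = J. So (φ ∘ ψ)(C) = J.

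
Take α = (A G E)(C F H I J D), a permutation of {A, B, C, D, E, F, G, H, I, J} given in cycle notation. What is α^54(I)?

I lies in the 6-cycle (C F H I J D).
On a 6-cycle, α^6 is the identity, so α^54 = α^0 there (54 ≡ 0 mod 6).
So α^54(I) = I.

I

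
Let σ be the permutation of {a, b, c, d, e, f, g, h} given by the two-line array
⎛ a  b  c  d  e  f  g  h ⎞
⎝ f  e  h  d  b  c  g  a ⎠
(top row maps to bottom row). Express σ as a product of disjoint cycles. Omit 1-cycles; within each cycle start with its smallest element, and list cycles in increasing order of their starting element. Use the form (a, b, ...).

(a, f, c, h)(b, e)

Iterating σ from a gives a → f → c → h → a; that is the 4-cycle (a, f, c, h).
Continuing from each remaining unvisited element yields (a, f, c, h)(b, e).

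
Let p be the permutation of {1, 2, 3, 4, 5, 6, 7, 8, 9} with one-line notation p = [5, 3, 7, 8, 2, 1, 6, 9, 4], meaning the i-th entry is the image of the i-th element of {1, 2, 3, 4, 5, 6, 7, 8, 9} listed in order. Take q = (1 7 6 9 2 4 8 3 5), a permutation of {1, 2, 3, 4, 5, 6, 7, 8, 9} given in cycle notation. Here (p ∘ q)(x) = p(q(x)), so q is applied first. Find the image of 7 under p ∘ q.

(p ∘ q)(7) = p(q(7)). q(7) = 6, then p(6) = 1. So (p ∘ q)(7) = 1.

1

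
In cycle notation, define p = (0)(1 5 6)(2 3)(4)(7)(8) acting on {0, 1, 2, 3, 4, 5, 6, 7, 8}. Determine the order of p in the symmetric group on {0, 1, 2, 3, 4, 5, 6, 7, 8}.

The disjoint cycles have lengths 3, 2, 1, 1, 1, 1.
Since disjoint cycles commute, ord(p) = lcm(3, 2) = 6.

6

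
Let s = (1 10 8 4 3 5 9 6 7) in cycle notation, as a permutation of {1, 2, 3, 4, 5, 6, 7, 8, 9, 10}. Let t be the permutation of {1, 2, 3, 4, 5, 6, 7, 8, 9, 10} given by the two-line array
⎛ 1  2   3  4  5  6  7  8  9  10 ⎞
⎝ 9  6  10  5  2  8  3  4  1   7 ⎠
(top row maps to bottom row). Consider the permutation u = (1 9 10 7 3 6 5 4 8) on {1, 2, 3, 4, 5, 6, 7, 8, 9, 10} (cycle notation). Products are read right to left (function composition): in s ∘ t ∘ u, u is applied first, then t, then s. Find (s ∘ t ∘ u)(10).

Apply the permutations in order: u(10) = 7, then t(7) = 3, then s(3) = 5. So (s ∘ t ∘ u)(10) = 5.

5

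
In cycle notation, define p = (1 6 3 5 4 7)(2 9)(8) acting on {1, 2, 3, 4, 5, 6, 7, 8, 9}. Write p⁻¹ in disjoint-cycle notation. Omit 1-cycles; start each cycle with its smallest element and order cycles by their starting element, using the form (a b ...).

The inverse reverses each cycle.
Reversing each cycle of p and rotating so the smallest element leads gives (1 7 4 5 3 6)(2 9).

(1 7 4 5 3 6)(2 9)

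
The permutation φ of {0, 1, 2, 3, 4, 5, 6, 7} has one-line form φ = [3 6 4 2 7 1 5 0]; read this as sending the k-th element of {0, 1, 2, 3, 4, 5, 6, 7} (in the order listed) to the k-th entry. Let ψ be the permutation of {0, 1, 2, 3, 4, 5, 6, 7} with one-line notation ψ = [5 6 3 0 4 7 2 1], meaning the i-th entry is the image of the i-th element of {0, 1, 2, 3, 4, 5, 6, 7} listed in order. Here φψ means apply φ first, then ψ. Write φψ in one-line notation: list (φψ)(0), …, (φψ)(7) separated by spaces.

(φψ)(x) = ψ(φ(x)). Computing each image: ψ(φ(0)) = ψ(3) = 0, ψ(φ(1)) = ψ(6) = 2, ψ(φ(2)) = ψ(4) = 4, ψ(φ(3)) = ψ(2) = 3, ψ(φ(4)) = ψ(7) = 1, ψ(φ(5)) = ψ(1) = 6, ψ(φ(6)) = ψ(5) = 7, ψ(φ(7)) = ψ(0) = 5.
Hence φψ = [0 2 4 3 1 6 7 5].

0 2 4 3 1 6 7 5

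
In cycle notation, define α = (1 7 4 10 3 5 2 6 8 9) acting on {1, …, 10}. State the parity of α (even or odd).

The cycle lengths are 10.
A cycle of length ℓ contributes ℓ−1 transpositions, so α is a product of 9 transpositions — odd.

odd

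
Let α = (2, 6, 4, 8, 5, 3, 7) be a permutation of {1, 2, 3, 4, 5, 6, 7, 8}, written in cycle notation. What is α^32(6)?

6 lies in the 7-cycle (2, 6, 4, 8, 5, 3, 7).
Powers repeat with period 7 on this cycle, and 32 mod 7 = 4, so α^32(6) = α^4(6).
Advancing 4 steps from 6: 6 → 4 → 8 → 5 → 3.

3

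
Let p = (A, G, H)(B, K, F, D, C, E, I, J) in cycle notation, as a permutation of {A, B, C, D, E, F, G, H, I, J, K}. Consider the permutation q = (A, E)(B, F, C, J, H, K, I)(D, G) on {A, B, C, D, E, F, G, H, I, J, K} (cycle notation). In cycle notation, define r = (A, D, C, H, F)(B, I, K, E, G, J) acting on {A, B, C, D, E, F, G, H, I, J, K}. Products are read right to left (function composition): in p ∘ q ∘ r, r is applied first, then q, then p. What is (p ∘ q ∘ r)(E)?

(p ∘ q ∘ r)(E) = p(q(r(E))). r(E) = G, then q(G) = D, then p(D) = C, so the result is C.

C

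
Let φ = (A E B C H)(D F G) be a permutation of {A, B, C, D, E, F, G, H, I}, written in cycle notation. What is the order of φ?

The cycle type of φ is (5, 3, 1).
The order is lcm(5, 3) = 15.

15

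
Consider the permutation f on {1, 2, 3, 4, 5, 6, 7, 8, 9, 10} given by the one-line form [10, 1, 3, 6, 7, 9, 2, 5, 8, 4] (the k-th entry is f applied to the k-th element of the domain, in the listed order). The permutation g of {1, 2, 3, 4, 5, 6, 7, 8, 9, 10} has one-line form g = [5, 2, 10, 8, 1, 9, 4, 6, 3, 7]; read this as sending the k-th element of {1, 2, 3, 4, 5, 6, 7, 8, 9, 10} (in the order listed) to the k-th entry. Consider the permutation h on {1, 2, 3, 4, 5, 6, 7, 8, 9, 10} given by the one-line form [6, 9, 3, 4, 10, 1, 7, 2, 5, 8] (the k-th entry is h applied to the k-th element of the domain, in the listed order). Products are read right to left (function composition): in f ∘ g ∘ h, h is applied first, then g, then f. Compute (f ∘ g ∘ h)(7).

6

(f ∘ g ∘ h)(7) = f(g(h(7))). h(7) = 7, then g(7) = 4, then f(4) = 6, so the result is 6.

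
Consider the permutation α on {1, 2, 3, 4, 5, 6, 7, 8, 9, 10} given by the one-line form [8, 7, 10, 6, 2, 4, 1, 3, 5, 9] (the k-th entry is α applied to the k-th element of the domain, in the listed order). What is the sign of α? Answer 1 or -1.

In disjoint-cycle form the cycle lengths are 8, 2.
A cycle is odd iff its length is even; α has 2 even-length cycles, so sgn(α) = (−1)^2 and α is even.

1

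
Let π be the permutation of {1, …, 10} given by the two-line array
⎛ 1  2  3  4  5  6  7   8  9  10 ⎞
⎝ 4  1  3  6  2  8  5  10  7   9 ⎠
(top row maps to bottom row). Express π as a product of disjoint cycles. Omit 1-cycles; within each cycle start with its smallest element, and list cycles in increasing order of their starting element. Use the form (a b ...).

From 1: 1 → 4 → 6 → 8 → 10 → 9 → 7 → 5 → 2 → 1, closing the cycle (1 4 6 8 10 9 7 5 2).
Repeating from the next unused element and collecting all non-trivial cycles gives (1 4 6 8 10 9 7 5 2).

(1 4 6 8 10 9 7 5 2)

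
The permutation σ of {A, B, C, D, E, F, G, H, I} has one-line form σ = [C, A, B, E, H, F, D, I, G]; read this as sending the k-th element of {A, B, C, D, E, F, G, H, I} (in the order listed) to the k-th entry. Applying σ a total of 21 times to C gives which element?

Tracing C → B → … returns to C after 3 steps, so C lies in a 3-cycle (A C B).
On a 3-cycle, σ^3 is the identity, so σ^21 = σ^0 there (21 ≡ 0 mod 3).
So σ^21(C) = C.

C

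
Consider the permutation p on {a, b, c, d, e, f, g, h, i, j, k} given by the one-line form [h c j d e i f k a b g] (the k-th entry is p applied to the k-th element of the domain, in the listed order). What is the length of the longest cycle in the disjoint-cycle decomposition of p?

Decomposing into disjoint cycles gives (a h k g f i)(b c j); the longest has length 6.

6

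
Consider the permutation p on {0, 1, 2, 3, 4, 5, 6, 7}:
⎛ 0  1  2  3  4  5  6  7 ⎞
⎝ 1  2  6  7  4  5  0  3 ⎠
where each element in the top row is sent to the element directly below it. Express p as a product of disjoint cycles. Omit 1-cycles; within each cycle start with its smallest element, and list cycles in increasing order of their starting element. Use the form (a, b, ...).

From 0: 0 → 1 → 2 → 6 → 0, closing the cycle (0, 1, 2, 6).
Continuing from each remaining unvisited element yields (0, 1, 2, 6)(3, 7).

(0, 1, 2, 6)(3, 7)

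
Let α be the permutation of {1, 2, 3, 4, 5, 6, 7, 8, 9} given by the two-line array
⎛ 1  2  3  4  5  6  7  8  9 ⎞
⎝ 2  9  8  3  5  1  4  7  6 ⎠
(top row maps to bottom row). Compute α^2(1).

9

Tracing 1 → 2 → … returns to 1 after 4 steps, so 1 lies in a 4-cycle (1, 2, 9, 6).
Stepping 2 places around the cycle: 1 → 2 → 9.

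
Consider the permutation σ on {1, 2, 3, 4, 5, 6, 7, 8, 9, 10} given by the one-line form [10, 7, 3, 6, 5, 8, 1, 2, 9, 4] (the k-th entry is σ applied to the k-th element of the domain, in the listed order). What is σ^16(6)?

2

Tracing 6 → 8 → … returns to 6 after 7 steps, so 6 lies in a 7-cycle (1 10 4 6 8 2 7).
Since the cycle has length 7, σ^16 acts on it the same as σ^2 (16 mod 7 = 2).
Stepping 2 places around the cycle: 6 → 8 → 2.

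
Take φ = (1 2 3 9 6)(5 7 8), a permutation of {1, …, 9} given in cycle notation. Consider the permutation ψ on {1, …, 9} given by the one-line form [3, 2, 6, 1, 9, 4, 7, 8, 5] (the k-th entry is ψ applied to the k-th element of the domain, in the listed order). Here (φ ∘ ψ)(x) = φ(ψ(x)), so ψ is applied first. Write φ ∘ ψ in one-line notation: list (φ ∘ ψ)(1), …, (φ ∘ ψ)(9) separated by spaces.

For each element, apply ψ then φ: 1 → 3 → 9; 2 → 2 → 3; 3 → 6 → 1; 4 → 1 → 2; 5 → 9 → 6; 6 → 4 → 4; 7 → 7 → 8; 8 → 8 → 5; 9 → 5 → 7.
So φ ∘ ψ in one-line form is 9 3 1 2 6 4 8 5 7.

9 3 1 2 6 4 8 5 7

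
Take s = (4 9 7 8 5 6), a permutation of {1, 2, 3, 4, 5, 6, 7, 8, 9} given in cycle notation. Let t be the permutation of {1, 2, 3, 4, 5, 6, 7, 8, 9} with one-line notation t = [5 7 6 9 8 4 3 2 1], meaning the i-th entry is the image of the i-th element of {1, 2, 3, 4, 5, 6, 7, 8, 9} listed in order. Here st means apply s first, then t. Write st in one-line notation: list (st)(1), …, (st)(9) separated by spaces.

For each element, apply s then t: 1 → 1 → 5; 2 → 2 → 7; 3 → 3 → 6; 4 → 9 → 1; 5 → 6 → 4; 6 → 4 → 9; 7 → 8 → 2; 8 → 5 → 8; 9 → 7 → 3.
Collecting the images, st = [5 7 6 1 4 9 2 8 3].

5 7 6 1 4 9 2 8 3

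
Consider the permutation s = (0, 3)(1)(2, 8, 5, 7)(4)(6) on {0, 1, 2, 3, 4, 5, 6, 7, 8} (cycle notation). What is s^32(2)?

2

2 lies in the 4-cycle (2, 8, 5, 7).
On a 4-cycle, s^4 is the identity, so s^32 = s^0 there (32 ≡ 0 mod 4).
So s^32(2) = 2.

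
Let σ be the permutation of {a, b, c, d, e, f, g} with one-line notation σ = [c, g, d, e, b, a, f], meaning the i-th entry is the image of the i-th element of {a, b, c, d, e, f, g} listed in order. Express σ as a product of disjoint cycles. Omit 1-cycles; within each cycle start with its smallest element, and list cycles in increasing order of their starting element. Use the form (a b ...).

Iterating σ from a gives a → c → d → e → b → g → f → a; that is the 7-cycle (a c d e b g f).
Continuing from each remaining unvisited element yields (a c d e b g f).

(a c d e b g f)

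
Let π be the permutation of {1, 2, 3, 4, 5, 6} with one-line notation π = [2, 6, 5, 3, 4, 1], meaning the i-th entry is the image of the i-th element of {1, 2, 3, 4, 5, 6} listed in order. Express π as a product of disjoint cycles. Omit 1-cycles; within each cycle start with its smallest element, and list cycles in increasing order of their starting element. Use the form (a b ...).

(1 2 6)(3 5 4)

From 1: 1 → 2 → 6 → 1, closing the cycle (1 2 6).
Repeating from the next unused element and collecting all non-trivial cycles gives (1 2 6)(3 5 4).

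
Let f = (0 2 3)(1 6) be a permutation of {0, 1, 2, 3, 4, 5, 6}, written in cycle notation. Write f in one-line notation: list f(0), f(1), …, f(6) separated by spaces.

Image by image: 0→2, 1→6, 2→3, 3→0, 4→4, 5→5, 6→1.
Listing these in domain order gives 2 6 3 0 4 5 1.

2 6 3 0 4 5 1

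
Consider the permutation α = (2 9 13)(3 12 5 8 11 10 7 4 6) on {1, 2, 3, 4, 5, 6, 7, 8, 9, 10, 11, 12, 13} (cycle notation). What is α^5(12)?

12 lies in the 9-cycle (3 12 5 8 11 10 7 4 6).
Advancing 5 steps from 12: 12 → 5 → 8 → 11 → 10 → 7.

7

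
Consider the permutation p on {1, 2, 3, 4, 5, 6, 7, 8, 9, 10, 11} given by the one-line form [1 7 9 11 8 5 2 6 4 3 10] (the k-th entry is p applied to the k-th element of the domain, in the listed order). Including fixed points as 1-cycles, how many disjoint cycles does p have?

The cycle decomposition is (1)(2, 7)(3, 9, 4, 11, 10)(5, 8, 6), which has 4 cycles (counting 1-cycles).

4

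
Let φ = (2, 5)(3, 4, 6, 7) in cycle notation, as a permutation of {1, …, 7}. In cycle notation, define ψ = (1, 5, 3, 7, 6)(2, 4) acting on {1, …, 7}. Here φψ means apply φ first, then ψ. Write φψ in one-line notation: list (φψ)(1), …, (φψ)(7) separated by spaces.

5 3 2 1 4 6 7

For each element, apply φ then ψ: 1 → 1 → 5; 2 → 5 → 3; 3 → 4 → 2; 4 → 6 → 1; 5 → 2 → 4; 6 → 7 → 6; 7 → 3 → 7.
So φψ in one-line form is 5 3 2 1 4 6 7.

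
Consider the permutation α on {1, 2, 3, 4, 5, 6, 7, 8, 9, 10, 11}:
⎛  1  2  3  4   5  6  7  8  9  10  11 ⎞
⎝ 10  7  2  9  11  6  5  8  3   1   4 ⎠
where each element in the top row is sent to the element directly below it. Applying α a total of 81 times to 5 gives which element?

3

Tracing 5 → 11 → … returns to 5 after 7 steps, so 5 lies in a 7-cycle (2 7 5 11 4 9 3).
Powers repeat with period 7 on this cycle, and 81 mod 7 = 4, so α^81(5) = α^4(5).
Stepping 4 places around the cycle: 5 → 11 → 4 → 9 → 3.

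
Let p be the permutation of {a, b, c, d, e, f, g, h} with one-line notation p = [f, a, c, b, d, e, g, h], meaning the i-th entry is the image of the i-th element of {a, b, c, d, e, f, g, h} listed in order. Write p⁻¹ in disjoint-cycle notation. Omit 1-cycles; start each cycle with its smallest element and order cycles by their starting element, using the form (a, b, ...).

(a, b, d, e, f)

First write p in disjoint cycles: (a, f, e, d, b).
The inverse reverses every cycle; in canonical form, p⁻¹ = (a, b, d, e, f).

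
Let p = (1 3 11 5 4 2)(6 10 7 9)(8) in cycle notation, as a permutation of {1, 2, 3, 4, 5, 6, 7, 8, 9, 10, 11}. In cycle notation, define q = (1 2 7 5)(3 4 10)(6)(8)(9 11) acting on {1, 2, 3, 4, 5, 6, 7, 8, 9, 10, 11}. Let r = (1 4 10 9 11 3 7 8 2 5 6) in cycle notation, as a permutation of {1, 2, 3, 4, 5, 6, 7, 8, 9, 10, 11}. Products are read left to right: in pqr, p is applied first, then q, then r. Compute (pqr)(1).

10

Apply the permutations in order: p(1) = 3, then q(3) = 4, then r(4) = 10. So (pqr)(1) = 10.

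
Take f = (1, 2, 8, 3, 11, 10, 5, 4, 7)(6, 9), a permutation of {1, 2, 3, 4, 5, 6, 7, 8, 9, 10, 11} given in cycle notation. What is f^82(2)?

8

2 lies in the 9-cycle (1, 2, 8, 3, 11, 10, 5, 4, 7).
On a 9-cycle, f^9 is the identity, so f^82 = f^1 there (82 ≡ 1 mod 9).
Stepping 1 place around the cycle: 2 → 8.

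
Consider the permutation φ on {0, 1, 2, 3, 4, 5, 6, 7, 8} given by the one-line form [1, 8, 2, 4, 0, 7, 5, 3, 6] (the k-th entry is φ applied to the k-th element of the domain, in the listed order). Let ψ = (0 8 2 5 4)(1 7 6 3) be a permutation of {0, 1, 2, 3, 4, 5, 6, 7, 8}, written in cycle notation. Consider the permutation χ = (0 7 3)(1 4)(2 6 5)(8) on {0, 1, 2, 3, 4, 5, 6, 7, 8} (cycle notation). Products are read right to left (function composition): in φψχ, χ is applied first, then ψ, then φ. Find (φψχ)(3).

6

Apply the permutations in order: χ(3) = 0, then ψ(0) = 8, then φ(8) = 6. So (φψχ)(3) = 6.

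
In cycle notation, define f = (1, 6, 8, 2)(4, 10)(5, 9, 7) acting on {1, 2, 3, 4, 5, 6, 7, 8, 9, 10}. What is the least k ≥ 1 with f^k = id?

The disjoint cycles have lengths 4, 3, 2, 1.
The order is lcm(4, 3, 2) = 12.

12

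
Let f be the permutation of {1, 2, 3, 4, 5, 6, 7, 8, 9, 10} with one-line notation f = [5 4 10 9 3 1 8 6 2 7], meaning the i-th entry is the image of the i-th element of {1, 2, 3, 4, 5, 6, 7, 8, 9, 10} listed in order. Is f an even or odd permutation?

even

In disjoint-cycle form the cycle lengths are 7, 3.
A cycle is odd iff its length is even; f has 0 even-length cycles, so sgn(f) = (−1)^0 and f is even.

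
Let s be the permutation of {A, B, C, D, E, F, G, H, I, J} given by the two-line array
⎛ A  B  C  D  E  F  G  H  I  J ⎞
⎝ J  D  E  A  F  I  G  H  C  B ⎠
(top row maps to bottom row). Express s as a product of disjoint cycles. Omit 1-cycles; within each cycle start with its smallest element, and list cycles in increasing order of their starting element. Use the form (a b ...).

From A: A → J → B → D → A, closing the cycle (A J B D).
Continuing from each remaining unvisited element yields (A J B D)(C E F I).

(A J B D)(C E F I)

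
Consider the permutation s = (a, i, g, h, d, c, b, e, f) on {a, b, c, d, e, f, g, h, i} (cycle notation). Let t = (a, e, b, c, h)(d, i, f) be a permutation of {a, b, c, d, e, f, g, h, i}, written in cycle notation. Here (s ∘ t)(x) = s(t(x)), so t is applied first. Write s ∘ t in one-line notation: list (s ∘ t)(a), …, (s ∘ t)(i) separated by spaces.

f b d g e c h i a

Chase each element through t then s: a → e → f; b → c → b; c → h → d; d → i → g; e → b → e; f → d → c; g → g → h; h → a → i; i → f → a.
So s ∘ t in one-line form is f b d g e c h i a.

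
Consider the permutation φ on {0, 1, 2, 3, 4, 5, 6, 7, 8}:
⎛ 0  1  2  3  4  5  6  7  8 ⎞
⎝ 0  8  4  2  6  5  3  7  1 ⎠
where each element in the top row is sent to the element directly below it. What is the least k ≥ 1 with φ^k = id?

Writing φ as disjoint cycles, the cycle lengths are 4, 2, 1, 1, 1.
The order of φ is the least common multiple of its cycle lengths: lcm(4, 2) = 4.

4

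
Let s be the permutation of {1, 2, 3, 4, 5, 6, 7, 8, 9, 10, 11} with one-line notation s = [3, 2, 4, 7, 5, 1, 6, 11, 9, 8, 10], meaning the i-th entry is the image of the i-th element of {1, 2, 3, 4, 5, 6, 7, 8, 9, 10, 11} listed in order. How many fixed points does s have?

3

The fixed points (elements with s(x) = x) are {2, 5, 9}, so there are 3.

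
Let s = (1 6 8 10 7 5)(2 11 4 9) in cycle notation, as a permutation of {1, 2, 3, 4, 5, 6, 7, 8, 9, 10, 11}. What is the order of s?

The disjoint cycles have lengths 6, 4, 1.
The order is lcm(6, 4) = 12.

12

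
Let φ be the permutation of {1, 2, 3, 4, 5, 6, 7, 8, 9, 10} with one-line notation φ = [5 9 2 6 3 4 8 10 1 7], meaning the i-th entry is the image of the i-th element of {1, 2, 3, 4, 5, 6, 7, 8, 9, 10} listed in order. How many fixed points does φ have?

No element satisfies φ(x) = x, so there are 0 fixed points.

0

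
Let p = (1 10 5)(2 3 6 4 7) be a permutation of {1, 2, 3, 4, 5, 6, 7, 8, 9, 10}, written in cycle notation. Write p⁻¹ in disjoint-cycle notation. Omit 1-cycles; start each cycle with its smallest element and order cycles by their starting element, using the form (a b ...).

If p sends a → b within a cycle, p⁻¹ sends b → a; equivalently, reverse each cycle.
After reversing and putting each cycle's least element first, p⁻¹ = (1 5 10)(2 7 4 6 3).

(1 5 10)(2 7 4 6 3)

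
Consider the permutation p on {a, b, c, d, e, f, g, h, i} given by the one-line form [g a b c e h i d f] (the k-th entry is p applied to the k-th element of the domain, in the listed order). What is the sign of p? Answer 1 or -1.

In disjoint-cycle form the cycle lengths are 8, 1.
A cycle of length ℓ contributes ℓ−1 transpositions, so p is a product of 7 transpositions — odd.

-1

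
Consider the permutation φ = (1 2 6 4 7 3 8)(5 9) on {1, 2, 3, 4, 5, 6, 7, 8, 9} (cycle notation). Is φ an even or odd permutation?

The cycle lengths are 7, 2.
A cycle of length ℓ contributes ℓ−1 transpositions, so φ is a product of 6 + 1 = 7 transpositions — odd.

odd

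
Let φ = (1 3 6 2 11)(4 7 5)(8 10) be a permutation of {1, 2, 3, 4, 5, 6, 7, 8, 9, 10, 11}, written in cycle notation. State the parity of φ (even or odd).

odd

The cycle lengths are 5, 3, 2, 1.
A cycle of length ℓ contributes ℓ−1 transpositions, so φ is a product of 4 + 2 + 1 = 7 transpositions — odd.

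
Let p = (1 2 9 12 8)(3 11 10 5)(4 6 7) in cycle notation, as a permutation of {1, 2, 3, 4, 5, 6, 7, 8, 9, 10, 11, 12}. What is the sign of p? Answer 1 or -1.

-1

The cycle lengths are 5, 4, 3.
A cycle is odd iff its length is even; p has 1 even-length cycle, so sgn(p) = (−1)^1 and p is odd.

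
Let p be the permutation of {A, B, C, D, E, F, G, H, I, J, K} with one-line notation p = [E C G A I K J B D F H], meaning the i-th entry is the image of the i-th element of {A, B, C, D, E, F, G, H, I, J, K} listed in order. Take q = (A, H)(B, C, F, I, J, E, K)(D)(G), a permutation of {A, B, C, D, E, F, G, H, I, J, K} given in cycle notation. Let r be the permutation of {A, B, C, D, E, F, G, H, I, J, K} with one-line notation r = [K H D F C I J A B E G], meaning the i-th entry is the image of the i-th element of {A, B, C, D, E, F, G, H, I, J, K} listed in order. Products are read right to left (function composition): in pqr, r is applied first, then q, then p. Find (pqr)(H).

Chase H: r(H) = A; q(A) = H; p(H) = B. Hence (pqr)(H) = B.

B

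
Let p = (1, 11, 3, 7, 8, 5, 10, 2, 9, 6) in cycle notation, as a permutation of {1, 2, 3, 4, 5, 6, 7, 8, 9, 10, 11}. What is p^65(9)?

7

9 lies in the 10-cycle (1, 11, 3, 7, 8, 5, 10, 2, 9, 6).
On a 10-cycle, p^10 is the identity, so p^65 = p^5 there (65 ≡ 5 mod 10).
Stepping 5 places around the cycle: 9 → 6 → 1 → 11 → 3 → 7.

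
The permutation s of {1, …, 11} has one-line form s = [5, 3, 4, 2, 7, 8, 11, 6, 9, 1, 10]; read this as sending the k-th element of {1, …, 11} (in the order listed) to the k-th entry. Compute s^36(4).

4

Tracing 4 → 2 → … returns to 4 after 3 steps, so 4 lies in a 3-cycle (2, 3, 4).
Since the cycle has length 3, s^36 acts on it the same as s^0 (36 mod 3 = 0).
So s^36(4) = 4.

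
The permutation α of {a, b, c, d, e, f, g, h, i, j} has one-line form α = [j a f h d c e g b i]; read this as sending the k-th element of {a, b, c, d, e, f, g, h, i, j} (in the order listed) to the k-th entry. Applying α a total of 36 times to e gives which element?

Tracing e → d → … returns to e after 4 steps, so e lies in a 4-cycle (d h g e).
On a 4-cycle, α^4 is the identity, so α^36 = α^0 there (36 ≡ 0 mod 4).
So α^36(e) = e.

e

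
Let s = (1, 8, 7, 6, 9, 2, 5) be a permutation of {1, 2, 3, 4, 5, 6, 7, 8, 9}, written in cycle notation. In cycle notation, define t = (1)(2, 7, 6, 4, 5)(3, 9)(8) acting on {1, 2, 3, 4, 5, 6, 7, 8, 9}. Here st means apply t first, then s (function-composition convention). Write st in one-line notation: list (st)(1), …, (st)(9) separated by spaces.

8 6 2 1 5 4 9 7 3

(st)(x) = s(t(x)). Computing each image: s(t(1)) = s(1) = 8, s(t(2)) = s(7) = 6, s(t(3)) = s(9) = 2, s(t(4)) = s(5) = 1, s(t(5)) = s(2) = 5, s(t(6)) = s(4) = 4, s(t(7)) = s(6) = 9, s(t(8)) = s(8) = 7, s(t(9)) = s(3) = 3.
Hence st = [8 6 2 1 5 4 9 7 3].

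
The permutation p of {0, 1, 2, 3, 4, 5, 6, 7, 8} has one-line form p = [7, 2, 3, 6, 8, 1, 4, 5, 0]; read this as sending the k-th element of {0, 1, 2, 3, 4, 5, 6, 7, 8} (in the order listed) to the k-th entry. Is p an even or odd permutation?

In disjoint-cycle form the cycle lengths are 9.
A cycle of length ℓ contributes ℓ−1 transpositions, so p is a product of 8 transpositions — even.

even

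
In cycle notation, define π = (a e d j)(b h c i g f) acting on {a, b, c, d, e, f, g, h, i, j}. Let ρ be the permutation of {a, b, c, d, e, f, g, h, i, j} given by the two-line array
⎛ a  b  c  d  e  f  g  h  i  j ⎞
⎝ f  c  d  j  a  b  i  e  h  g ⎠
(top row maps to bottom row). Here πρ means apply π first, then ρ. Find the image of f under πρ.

c

First apply π: π(f) = b, then ρ(b) = c. Thus (πρ)(f) = c.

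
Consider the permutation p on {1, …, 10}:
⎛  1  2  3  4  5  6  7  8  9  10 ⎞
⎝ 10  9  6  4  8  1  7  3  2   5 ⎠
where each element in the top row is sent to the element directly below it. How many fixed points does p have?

2

The fixed points (elements with p(x) = x) are {4, 7}, so there are 2.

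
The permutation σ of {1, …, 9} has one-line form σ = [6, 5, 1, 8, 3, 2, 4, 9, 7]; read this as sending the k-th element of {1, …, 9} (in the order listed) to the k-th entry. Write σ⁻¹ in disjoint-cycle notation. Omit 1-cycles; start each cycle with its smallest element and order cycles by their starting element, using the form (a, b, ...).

(1, 3, 5, 2, 6)(4, 7, 9, 8)

First write σ in disjoint cycles: (1, 6, 2, 5, 3)(4, 8, 9, 7).
The inverse reverses every cycle; in canonical form, σ⁻¹ = (1, 3, 5, 2, 6)(4, 7, 9, 8).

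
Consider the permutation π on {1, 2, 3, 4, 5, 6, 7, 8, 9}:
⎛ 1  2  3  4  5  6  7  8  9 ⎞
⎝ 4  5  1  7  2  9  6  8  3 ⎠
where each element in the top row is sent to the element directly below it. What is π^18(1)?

1

Tracing 1 → 4 → … returns to 1 after 6 steps, so 1 lies in a 6-cycle (1 4 7 6 9 3).
Since the cycle has length 6, π^18 acts on it the same as π^0 (18 mod 6 = 0).
So π^18(1) = 1.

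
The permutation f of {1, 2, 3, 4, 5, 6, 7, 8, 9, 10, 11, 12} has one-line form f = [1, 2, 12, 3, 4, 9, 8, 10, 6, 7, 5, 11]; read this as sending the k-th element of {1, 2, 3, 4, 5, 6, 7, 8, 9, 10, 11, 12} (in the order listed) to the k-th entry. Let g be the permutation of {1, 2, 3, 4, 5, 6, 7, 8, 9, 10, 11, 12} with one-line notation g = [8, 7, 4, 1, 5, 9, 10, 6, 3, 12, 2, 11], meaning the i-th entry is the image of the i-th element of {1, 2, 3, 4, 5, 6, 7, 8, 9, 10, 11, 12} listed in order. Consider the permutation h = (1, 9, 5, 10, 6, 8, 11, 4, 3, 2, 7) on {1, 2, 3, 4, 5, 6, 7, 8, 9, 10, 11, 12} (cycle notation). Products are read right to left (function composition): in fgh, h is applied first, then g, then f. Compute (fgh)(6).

9

(fgh)(6) = f(g(h(6))). h(6) = 8, then g(8) = 6, then f(6) = 9, so the result is 9.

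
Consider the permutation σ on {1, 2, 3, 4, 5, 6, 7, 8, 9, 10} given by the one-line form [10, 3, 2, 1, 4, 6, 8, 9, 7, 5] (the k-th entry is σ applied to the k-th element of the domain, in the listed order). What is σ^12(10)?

10

Tracing 10 → 5 → … returns to 10 after 4 steps, so 10 lies in a 4-cycle (1 10 5 4).
Since the cycle has length 4, σ^12 acts on it the same as σ^0 (12 mod 4 = 0).
So σ^12(10) = 10.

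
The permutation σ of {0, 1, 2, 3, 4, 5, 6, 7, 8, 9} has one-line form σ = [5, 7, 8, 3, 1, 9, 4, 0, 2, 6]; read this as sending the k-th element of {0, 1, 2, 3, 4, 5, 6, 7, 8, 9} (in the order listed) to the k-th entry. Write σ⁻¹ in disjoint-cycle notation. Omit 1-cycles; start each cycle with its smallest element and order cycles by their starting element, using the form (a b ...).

(0 7 1 4 6 9 5)(2 8)

First write σ in disjoint cycles: (0 5 9 6 4 1 7)(2 8).
The inverse reverses every cycle; in canonical form, σ⁻¹ = (0 7 1 4 6 9 5)(2 8).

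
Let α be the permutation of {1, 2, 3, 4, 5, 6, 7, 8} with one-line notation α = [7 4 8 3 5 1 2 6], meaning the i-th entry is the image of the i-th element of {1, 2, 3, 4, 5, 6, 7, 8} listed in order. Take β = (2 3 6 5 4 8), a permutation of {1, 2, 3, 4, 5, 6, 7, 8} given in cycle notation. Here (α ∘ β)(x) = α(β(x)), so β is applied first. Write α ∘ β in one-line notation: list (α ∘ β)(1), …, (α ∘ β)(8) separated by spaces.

7 8 1 6 3 5 2 4

For each element, apply β then α: 1 → 1 → 7; 2 → 3 → 8; 3 → 6 → 1; 4 → 8 → 6; 5 → 4 → 3; 6 → 5 → 5; 7 → 7 → 2; 8 → 2 → 4.
So α ∘ β in one-line form is 7 8 1 6 3 5 2 4.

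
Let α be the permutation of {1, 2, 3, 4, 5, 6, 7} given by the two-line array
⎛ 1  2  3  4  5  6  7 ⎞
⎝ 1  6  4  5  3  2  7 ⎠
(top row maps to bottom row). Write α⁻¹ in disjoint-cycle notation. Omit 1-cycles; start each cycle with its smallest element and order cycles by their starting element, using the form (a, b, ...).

(2, 6)(3, 5, 4)

The cycle decomposition of α is (2, 6)(3, 4, 5).
Reversing each cycle (and rotating so the smallest element leads) gives α⁻¹ = (2, 6)(3, 5, 4).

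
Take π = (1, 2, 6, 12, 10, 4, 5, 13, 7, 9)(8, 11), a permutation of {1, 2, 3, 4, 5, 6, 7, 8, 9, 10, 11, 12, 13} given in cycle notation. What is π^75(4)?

4 lies in the 10-cycle (1, 2, 6, 12, 10, 4, 5, 13, 7, 9).
Powers repeat with period 10 on this cycle, and 75 mod 10 = 5, so π^75(4) = π^5(4).
Advancing 5 steps from 4: 4 → 5 → 13 → 7 → 9 → 1.

1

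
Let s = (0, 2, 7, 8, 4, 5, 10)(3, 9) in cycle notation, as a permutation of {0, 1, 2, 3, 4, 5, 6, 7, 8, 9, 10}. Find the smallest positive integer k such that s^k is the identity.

14

The cycle type of s is (7, 2, 1, 1).
The order is lcm(7, 2) = 14.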